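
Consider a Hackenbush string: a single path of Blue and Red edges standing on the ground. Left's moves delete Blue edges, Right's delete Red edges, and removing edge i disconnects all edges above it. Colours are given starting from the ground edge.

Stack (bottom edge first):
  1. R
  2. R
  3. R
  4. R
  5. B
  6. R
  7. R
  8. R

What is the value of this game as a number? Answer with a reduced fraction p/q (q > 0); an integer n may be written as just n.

Prefix values for R R R R B R R R via {L|R} + simplicity:
R: Left { · }, Right { 0 } → simplest -1
RR: Left { · }, Right { -1; 0 } → simplest -2
RRR: Left { · }, Right { -2; -1; 0 } → simplest -3
RRRR: Left { · }, Right { -3; -2; -1; 0 } → simplest -4
RRRRB: Left { -4 }, Right { -3; -2; -1; 0 } → simplest -7/2
RRRRBR: Left { -4 }, Right { -7/2; -3; -2; -1; 0 } → simplest -15/4
RRRRBRR: Left { -4 }, Right { -15/4; -7/2; -3; -2; -1; 0 } → simplest -31/8
RRRRBRRR: Left { -4 }, Right { -31/8; -15/4; -7/2; -3; -2; -1; 0 } → simplest -63/16

-63/16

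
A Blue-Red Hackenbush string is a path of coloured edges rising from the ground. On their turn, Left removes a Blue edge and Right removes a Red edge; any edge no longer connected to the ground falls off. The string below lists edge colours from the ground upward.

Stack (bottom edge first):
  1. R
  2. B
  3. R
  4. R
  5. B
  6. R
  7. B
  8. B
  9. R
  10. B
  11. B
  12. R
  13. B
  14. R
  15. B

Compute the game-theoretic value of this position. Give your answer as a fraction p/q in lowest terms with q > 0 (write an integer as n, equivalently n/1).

step 1: add R to get R; options L={ ∅ } R={ 0 } gives -1
step 2: add B to get RB; options L={ -1 } R={ 0 } gives -1/2
step 3: add R to get RBR; options L={ -1 } R={ -1/2 0 } gives -3/4
step 4: add R to get RBRR; options L={ -1 } R={ -3/4 -1/2 0 } gives -7/8
step 5: add B to get RBRRB; options L={ -1 -7/8 } R={ -3/4 -1/2 0 } gives -13/16
step 6: add R to get RBRRBR; options L={ -1 -7/8 } R={ -13/16 -3/4 -1/2 0 } gives -27/32
step 7: add B to get RBRRBRB; options L={ -1 -7/8 -27/32 } R={ -13/16 -3/4 -1/2 0 } gives -53/64
step 8: add B to get RBRRBRBB; options L={ -1 -7/8 -27/32 -53/64 } R={ -13/16 -3/4 -1/2 0 } gives -105/128
step 9: add R to get RBRRBRBBR; options L={ -1 -7/8 -27/32 -53/64 } R={ -105/128 -13/16 -3/4 -1/2 0 } gives -211/256
step 10: add B to get RBRRBRBBRB; options L={ -1 -7/8 -27/32 -53/64 -211/256 } R={ -105/128 -13/16 -3/4 -1/2 0 } gives -421/512
step 11: add B to get RBRRBRBBRBB; options L={ -1 -7/8 -27/32 -53/64 -211/256 -421/512 } R={ -105/128 -13/16 -3/4 -1/2 0 } gives -841/1024
step 12: add R to get RBRRBRBBRBBR; options L={ -1 -7/8 -27/32 -53/64 -211/256 -421/512 } R={ -841/1024 -105/128 -13/16 -3/4 -1/2 0 } gives -1683/2048
step 13: add B to get RBRRBRBBRBBRB; options L={ -1 -7/8 -27/32 -53/64 -211/256 -421/512 -1683/2048 } R={ -841/1024 -105/128 -13/16 -3/4 -1/2 0 } gives -3365/4096
step 14: add R to get RBRRBRBBRBBRBR; options L={ -1 -7/8 -27/32 -53/64 -211/256 -421/512 -1683/2048 } R={ -3365/4096 -841/1024 -105/128 -13/16 -3/4 -1/2 0 } gives -6731/8192
step 15: add B to get RBRRBRBBRBBRBRB; options L={ -1 -7/8 -27/32 -53/64 -211/256 -421/512 -1683/2048 -6731/8192 } R={ -3365/4096 -841/1024 -105/128 -13/16 -3/4 -1/2 0 } gives -13461/16384

-13461/16384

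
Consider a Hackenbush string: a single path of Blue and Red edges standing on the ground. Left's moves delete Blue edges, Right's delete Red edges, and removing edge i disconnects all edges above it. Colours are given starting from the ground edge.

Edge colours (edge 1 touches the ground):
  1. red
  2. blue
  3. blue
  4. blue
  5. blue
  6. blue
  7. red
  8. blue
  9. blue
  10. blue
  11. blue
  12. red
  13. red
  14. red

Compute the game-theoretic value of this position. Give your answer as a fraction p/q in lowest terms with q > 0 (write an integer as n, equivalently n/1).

Recurse on prefixes of the 14-edge string red blue blue blue blue blue red blue blue blue blue red red red:
G_1 [r]  L=[]  R=[0]  -> -1
G_2 [rb]  L=[-1]  R=[0]  -> -1/2
G_3 [rbb]  L=[-1, -1/2]  R=[0]  -> -1/4
G_4 [rbbb]  L=[-1, -1/2, -1/4]  R=[0]  -> -1/8
G_5 [rbbbb]  L=[-1, -1/2, -1/4, -1/8]  R=[0]  -> -1/16
G_6 [rbbbbb]  L=[-1, -1/2, -1/4, -1/8, -1/16]  R=[0]  -> -1/32
G_7 [rbbbbbr]  L=[-1, -1/2, -1/4, -1/8, -1/16]  R=[-1/32, 0]  -> -3/64
G_8 [rbbbbbrb]  L=[-1, -1/2, -1/4, -1/8, -1/16, -3/64]  R=[-1/32, 0]  -> -5/128
G_9 [rbbbbbrbb]  L=[-1, -1/2, -1/4, -1/8, -1/16, -3/64, -5/128]  R=[-1/32, 0]  -> -9/256
G_10 [rbbbbbrbbb]  L=[-1, -1/2, -1/4, -1/8, -1/16, -3/64, -5/128, -9/256]  R=[-1/32, 0]  -> -17/512
G_11 [rbbbbbrbbbb]  L=[-1, -1/2, -1/4, -1/8, -1/16, -3/64, -5/128, -9/256, -17/512]  R=[-1/32, 0]  -> -33/1024
G_12 [rbbbbbrbbbbr]  L=[-1, -1/2, -1/4, -1/8, -1/16, -3/64, -5/128, -9/256, -17/512]  R=[-33/1024, -1/32, 0]  -> -67/2048
G_13 [rbbbbbrbbbbrr]  L=[-1, -1/2, -1/4, -1/8, -1/16, -3/64, -5/128, -9/256, -17/512]  R=[-67/2048, -33/1024, -1/32, 0]  -> -135/4096
G_14 [rbbbbbrbbbbrrr]  L=[-1, -1/2, -1/4, -1/8, -1/16, -3/64, -5/128, -9/256, -17/512]  R=[-135/4096, -67/2048, -33/1024, -1/32, 0]  -> -271/8192

-271/8192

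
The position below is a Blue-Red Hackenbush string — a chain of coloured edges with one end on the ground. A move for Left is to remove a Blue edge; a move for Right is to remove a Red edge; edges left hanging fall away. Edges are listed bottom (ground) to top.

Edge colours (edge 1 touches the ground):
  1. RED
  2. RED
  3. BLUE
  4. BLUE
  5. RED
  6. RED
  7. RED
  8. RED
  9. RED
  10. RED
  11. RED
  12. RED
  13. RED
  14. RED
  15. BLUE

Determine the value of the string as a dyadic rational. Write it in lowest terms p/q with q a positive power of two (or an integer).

Prefix values for RED RED BLUE BLUE RED RED RED RED RED RED RED RED RED RED BLUE via {L|R} + simplicity:
v(R) = { none | 0 } -> -1
v(RR) = { none | -1; 0 } -> -2
v(RRB) = { -2 | -1; 0 } -> -3/2
v(RRBB) = { -2; -3/2 | -1; 0 } -> -5/4
v(RRBBR) = { -2; -3/2 | -5/4; -1; 0 } -> -11/8
v(RRBBRR) = { -2; -3/2 | -11/8; -5/4; -1; 0 } -> -23/16
v(RRBBRRR) = { -2; -3/2 | -23/16; -11/8; -5/4; -1; 0 } -> -47/32
v(RRBBRRRR) = { -2; -3/2 | -47/32; -23/16; -11/8; -5/4; -1; 0 } -> -95/64
v(RRBBRRRRR) = { -2; -3/2 | -95/64; -47/32; -23/16; -11/8; -5/4; -1; 0 } -> -191/128
v(RRBBRRRRRR) = { -2; -3/2 | -191/128; -95/64; -47/32; -23/16; -11/8; -5/4; -1; 0 } -> -383/256
v(RRBBRRRRRRR) = { -2; -3/2 | -383/256; -191/128; -95/64; -47/32; -23/16; -11/8; -5/4; -1; 0 } -> -767/512
v(RRBBRRRRRRRR) = { -2; -3/2 | -767/512; -383/256; -191/128; -95/64; -47/32; -23/16; -11/8; -5/4; -1; 0 } -> -1535/1024
v(RRBBRRRRRRRRR) = { -2; -3/2 | -1535/1024; -767/512; -383/256; -191/128; -95/64; -47/32; -23/16; -11/8; -5/4; -1; 0 } -> -3071/2048
v(RRBBRRRRRRRRRR) = { -2; -3/2 | -3071/2048; -1535/1024; -767/512; -383/256; -191/128; -95/64; -47/32; -23/16; -11/8; -5/4; -1; 0 } -> -6143/4096
v(RRBBRRRRRRRRRRB) = { -2; -3/2; -6143/4096 | -3071/2048; -1535/1024; -767/512; -383/256; -191/128; -95/64; -47/32; -23/16; -11/8; -5/4; -1; 0 } -> -12285/8192

-12285/8192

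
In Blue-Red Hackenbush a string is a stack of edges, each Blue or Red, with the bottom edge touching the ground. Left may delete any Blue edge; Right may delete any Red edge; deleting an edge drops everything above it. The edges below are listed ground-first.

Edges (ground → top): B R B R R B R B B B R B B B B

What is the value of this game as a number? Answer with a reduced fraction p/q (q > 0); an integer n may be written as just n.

9695/16384

Recurse on prefixes of the 15-edge string B R B R R B R B B B R B B B B:
v_1 [B]  L=[0]  R=[—]  ⇒ 1
v_2 [BR]  L=[0]  R=[1]  ⇒ 1/2
v_3 [BRB]  L=[0,1/2]  R=[1]  ⇒ 3/4
v_4 [BRBR]  L=[0,1/2]  R=[3/4,1]  ⇒ 5/8
v_5 [BRBRR]  L=[0,1/2]  R=[5/8,3/4,1]  ⇒ 9/16
v_6 [BRBRRB]  L=[0,1/2,9/16]  R=[5/8,3/4,1]  ⇒ 19/32
v_7 [BRBRRBR]  L=[0,1/2,9/16]  R=[19/32,5/8,3/4,1]  ⇒ 37/64
v_8 [BRBRRBRB]  L=[0,1/2,9/16,37/64]  R=[19/32,5/8,3/4,1]  ⇒ 75/128
v_9 [BRBRRBRBB]  L=[0,1/2,9/16,37/64,75/128]  R=[19/32,5/8,3/4,1]  ⇒ 151/256
v_10 [BRBRRBRBBB]  L=[0,1/2,9/16,37/64,75/128,151/256]  R=[19/32,5/8,3/4,1]  ⇒ 303/512
v_11 [BRBRRBRBBBR]  L=[0,1/2,9/16,37/64,75/128,151/256]  R=[303/512,19/32,5/8,3/4,1]  ⇒ 605/1024
v_12 [BRBRRBRBBBRB]  L=[0,1/2,9/16,37/64,75/128,151/256,605/1024]  R=[303/512,19/32,5/8,3/4,1]  ⇒ 1211/2048
v_13 [BRBRRBRBBBRBB]  L=[0,1/2,9/16,37/64,75/128,151/256,605/1024,1211/2048]  R=[303/512,19/32,5/8,3/4,1]  ⇒ 2423/4096
v_14 [BRBRRBRBBBRBBB]  L=[0,1/2,9/16,37/64,75/128,151/256,605/1024,1211/2048,2423/4096]  R=[303/512,19/32,5/8,3/4,1]  ⇒ 4847/8192
v_15 [BRBRRBRBBBRBBBB]  L=[0,1/2,9/16,37/64,75/128,151/256,605/1024,1211/2048,2423/4096,4847/8192]  R=[303/512,19/32,5/8,3/4,1]  ⇒ 9695/16384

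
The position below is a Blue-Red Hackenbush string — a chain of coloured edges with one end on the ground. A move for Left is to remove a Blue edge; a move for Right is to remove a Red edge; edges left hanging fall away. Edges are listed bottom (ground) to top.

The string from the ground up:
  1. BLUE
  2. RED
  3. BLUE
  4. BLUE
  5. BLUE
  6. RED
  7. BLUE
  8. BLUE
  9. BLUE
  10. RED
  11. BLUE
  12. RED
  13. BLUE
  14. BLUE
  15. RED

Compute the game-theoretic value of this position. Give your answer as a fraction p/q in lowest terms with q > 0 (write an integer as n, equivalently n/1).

15277/16384

B: Left { 0 }, Right { — } = simplest 1
BR: Left { 0 }, Right { 1 } = simplest 1/2
BRB: Left { 0; 1/2 }, Right { 1 } = simplest 3/4
BRBB: Left { 0; 1/2; 3/4 }, Right { 1 } = simplest 7/8
BRBBB: Left { 0; 1/2; 3/4; 7/8 }, Right { 1 } = simplest 15/16
BRBBBR: Left { 0; 1/2; 3/4; 7/8 }, Right { 15/16; 1 } = simplest 29/32
BRBBBRB: Left { 0; 1/2; 3/4; 7/8; 29/32 }, Right { 15/16; 1 } = simplest 59/64
BRBBBRBB: Left { 0; 1/2; 3/4; 7/8; 29/32; 59/64 }, Right { 15/16; 1 } = simplest 119/128
BRBBBRBBB: Left { 0; 1/2; 3/4; 7/8; 29/32; 59/64; 119/128 }, Right { 15/16; 1 } = simplest 239/256
BRBBBRBBBR: Left { 0; 1/2; 3/4; 7/8; 29/32; 59/64; 119/128 }, Right { 239/256; 15/16; 1 } = simplest 477/512
BRBBBRBBBRB: Left { 0; 1/2; 3/4; 7/8; 29/32; 59/64; 119/128; 477/512 }, Right { 239/256; 15/16; 1 } = simplest 955/1024
BRBBBRBBBRBR: Left { 0; 1/2; 3/4; 7/8; 29/32; 59/64; 119/128; 477/512 }, Right { 955/1024; 239/256; 15/16; 1 } = simplest 1909/2048
BRBBBRBBBRBRB: Left { 0; 1/2; 3/4; 7/8; 29/32; 59/64; 119/128; 477/512; 1909/2048 }, Right { 955/1024; 239/256; 15/16; 1 } = simplest 3819/4096
BRBBBRBBBRBRBB: Left { 0; 1/2; 3/4; 7/8; 29/32; 59/64; 119/128; 477/512; 1909/2048; 3819/4096 }, Right { 955/1024; 239/256; 15/16; 1 } = simplest 7639/8192
BRBBBRBBBRBRBBR: Left { 0; 1/2; 3/4; 7/8; 29/32; 59/64; 119/128; 477/512; 1909/2048; 3819/4096 }, Right { 7639/8192; 955/1024; 239/256; 15/16; 1 } = simplest 15277/16384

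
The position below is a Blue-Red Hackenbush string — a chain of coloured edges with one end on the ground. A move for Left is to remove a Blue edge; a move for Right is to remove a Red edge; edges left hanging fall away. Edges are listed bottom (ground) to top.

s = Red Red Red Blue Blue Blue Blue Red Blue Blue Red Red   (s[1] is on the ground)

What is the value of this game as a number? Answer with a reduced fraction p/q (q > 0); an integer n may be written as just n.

step 1: add Red to get R; options L={ none } R={ 0 } ⇒ -1
step 2: add Red to get RR; options L={ none } R={ -1 0 } ⇒ -2
step 3: add Red to get RRR; options L={ none } R={ -2 -1 0 } ⇒ -3
step 4: add Blue to get RRRB; options L={ -3 } R={ -2 -1 0 } ⇒ -5/2
step 5: add Blue to get RRRBB; options L={ -3 -5/2 } R={ -2 -1 0 } ⇒ -9/4
step 6: add Blue to get RRRBBB; options L={ -3 -5/2 -9/4 } R={ -2 -1 0 } ⇒ -17/8
step 7: add Blue to get RRRBBBB; options L={ -3 -5/2 -9/4 -17/8 } R={ -2 -1 0 } ⇒ -33/16
step 8: add Red to get RRRBBBBR; options L={ -3 -5/2 -9/4 -17/8 } R={ -33/16 -2 -1 0 } ⇒ -67/32
step 9: add Blue to get RRRBBBBRB; options L={ -3 -5/2 -9/4 -17/8 -67/32 } R={ -33/16 -2 -1 0 } ⇒ -133/64
step 10: add Blue to get RRRBBBBRBB; options L={ -3 -5/2 -9/4 -17/8 -67/32 -133/64 } R={ -33/16 -2 -1 0 } ⇒ -265/128
step 11: add Red to get RRRBBBBRBBR; options L={ -3 -5/2 -9/4 -17/8 -67/32 -133/64 } R={ -265/128 -33/16 -2 -1 0 } ⇒ -531/256
step 12: add Red to get RRRBBBBRBBRR; options L={ -3 -5/2 -9/4 -17/8 -67/32 -133/64 } R={ -531/256 -265/128 -33/16 -2 -1 0 } ⇒ -1063/512

-1063/512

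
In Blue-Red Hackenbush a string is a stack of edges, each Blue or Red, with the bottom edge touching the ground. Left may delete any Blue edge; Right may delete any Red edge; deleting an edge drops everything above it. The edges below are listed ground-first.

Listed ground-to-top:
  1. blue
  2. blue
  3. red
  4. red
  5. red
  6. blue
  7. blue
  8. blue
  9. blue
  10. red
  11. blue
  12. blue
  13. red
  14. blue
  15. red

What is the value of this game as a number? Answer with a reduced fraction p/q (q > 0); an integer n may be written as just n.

Build v(s[:k]) for k = 1..15, string s = blue blue red red red blue blue blue blue red blue blue red blue red.
b: Left { 0 }, Right { · } — simplest 1
bb: Left { 0,1 }, Right { · } — simplest 2
bbr: Left { 0,1 }, Right { 2 } — simplest 3/2
bbrr: Left { 0,1 }, Right { 3/2,2 } — simplest 5/4
bbrrr: Left { 0,1 }, Right { 5/4,3/2,2 } — simplest 9/8
bbrrrb: Left { 0,1,9/8 }, Right { 5/4,3/2,2 } — simplest 19/16
bbrrrbb: Left { 0,1,9/8,19/16 }, Right { 5/4,3/2,2 } — simplest 39/32
bbrrrbbb: Left { 0,1,9/8,19/16,39/32 }, Right { 5/4,3/2,2 } — simplest 79/64
bbrrrbbbb: Left { 0,1,9/8,19/16,39/32,79/64 }, Right { 5/4,3/2,2 } — simplest 159/128
bbrrrbbbbr: Left { 0,1,9/8,19/16,39/32,79/64 }, Right { 159/128,5/4,3/2,2 } — simplest 317/256
bbrrrbbbbrb: Left { 0,1,9/8,19/16,39/32,79/64,317/256 }, Right { 159/128,5/4,3/2,2 } — simplest 635/512
bbrrrbbbbrbb: Left { 0,1,9/8,19/16,39/32,79/64,317/256,635/512 }, Right { 159/128,5/4,3/2,2 } — simplest 1271/1024
bbrrrbbbbrbbr: Left { 0,1,9/8,19/16,39/32,79/64,317/256,635/512 }, Right { 1271/1024,159/128,5/4,3/2,2 } — simplest 2541/2048
bbrrrbbbbrbbrb: Left { 0,1,9/8,19/16,39/32,79/64,317/256,635/512,2541/2048 }, Right { 1271/1024,159/128,5/4,3/2,2 } — simplest 5083/4096
bbrrrbbbbrbbrbr: Left { 0,1,9/8,19/16,39/32,79/64,317/256,635/512,2541/2048 }, Right { 5083/4096,1271/1024,159/128,5/4,3/2,2 } — simplest 10165/8192

10165/8192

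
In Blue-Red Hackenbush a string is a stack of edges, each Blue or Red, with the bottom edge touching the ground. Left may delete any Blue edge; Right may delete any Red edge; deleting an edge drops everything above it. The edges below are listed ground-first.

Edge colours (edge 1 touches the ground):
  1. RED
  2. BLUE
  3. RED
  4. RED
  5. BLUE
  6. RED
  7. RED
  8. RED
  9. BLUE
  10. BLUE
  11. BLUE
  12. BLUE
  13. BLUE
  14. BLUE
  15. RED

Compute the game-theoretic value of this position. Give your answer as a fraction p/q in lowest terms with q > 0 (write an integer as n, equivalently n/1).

-14083/16384

step 1: add RED to get R; options L={  } R={ 0 } so -1
step 2: add BLUE to get RB; options L={ -1 } R={ 0 } so -1/2
step 3: add RED to get RBR; options L={ -1 } R={ -1/2 0 } so -3/4
step 4: add RED to get RBRR; options L={ -1 } R={ -3/4 -1/2 0 } so -7/8
step 5: add BLUE to get RBRRB; options L={ -1 -7/8 } R={ -3/4 -1/2 0 } so -13/16
step 6: add RED to get RBRRBR; options L={ -1 -7/8 } R={ -13/16 -3/4 -1/2 0 } so -27/32
step 7: add RED to get RBRRBRR; options L={ -1 -7/8 } R={ -27/32 -13/16 -3/4 -1/2 0 } so -55/64
step 8: add RED to get RBRRBRRR; options L={ -1 -7/8 } R={ -55/64 -27/32 -13/16 -3/4 -1/2 0 } so -111/128
step 9: add BLUE to get RBRRBRRRB; options L={ -1 -7/8 -111/128 } R={ -55/64 -27/32 -13/16 -3/4 -1/2 0 } so -221/256
step 10: add BLUE to get RBRRBRRRBB; options L={ -1 -7/8 -111/128 -221/256 } R={ -55/64 -27/32 -13/16 -3/4 -1/2 0 } so -441/512
step 11: add BLUE to get RBRRBRRRBBB; options L={ -1 -7/8 -111/128 -221/256 -441/512 } R={ -55/64 -27/32 -13/16 -3/4 -1/2 0 } so -881/1024
step 12: add BLUE to get RBRRBRRRBBBB; options L={ -1 -7/8 -111/128 -221/256 -441/512 -881/1024 } R={ -55/64 -27/32 -13/16 -3/4 -1/2 0 } so -1761/2048
step 13: add BLUE to get RBRRBRRRBBBBB; options L={ -1 -7/8 -111/128 -221/256 -441/512 -881/1024 -1761/2048 } R={ -55/64 -27/32 -13/16 -3/4 -1/2 0 } so -3521/4096
step 14: add BLUE to get RBRRBRRRBBBBBB; options L={ -1 -7/8 -111/128 -221/256 -441/512 -881/1024 -1761/2048 -3521/4096 } R={ -55/64 -27/32 -13/16 -3/4 -1/2 0 } so -7041/8192
step 15: add RED to get RBRRBRRRBBBBBBR; options L={ -1 -7/8 -111/128 -221/256 -441/512 -881/1024 -1761/2048 -3521/4096 } R={ -7041/8192 -55/64 -27/32 -13/16 -3/4 -1/2 0 } so -14083/16384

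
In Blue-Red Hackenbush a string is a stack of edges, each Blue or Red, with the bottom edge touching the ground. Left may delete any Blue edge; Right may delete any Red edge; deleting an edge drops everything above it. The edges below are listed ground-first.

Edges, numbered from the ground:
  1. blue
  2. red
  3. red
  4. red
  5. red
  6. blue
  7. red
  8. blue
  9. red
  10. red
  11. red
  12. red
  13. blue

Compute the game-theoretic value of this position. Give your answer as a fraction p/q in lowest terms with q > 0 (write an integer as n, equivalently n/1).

323/4096

b: Left { 0 }, Right { ∅ } so simplest 1
br: Left { 0 }, Right { 1 } so simplest 1/2
brr: Left { 0 }, Right { 1/2, 1 } so simplest 1/4
brrr: Left { 0 }, Right { 1/4, 1/2, 1 } so simplest 1/8
brrrr: Left { 0 }, Right { 1/8, 1/4, 1/2, 1 } so simplest 1/16
brrrrb: Left { 0, 1/16 }, Right { 1/8, 1/4, 1/2, 1 } so simplest 3/32
brrrrbr: Left { 0, 1/16 }, Right { 3/32, 1/8, 1/4, 1/2, 1 } so simplest 5/64
brrrrbrb: Left { 0, 1/16, 5/64 }, Right { 3/32, 1/8, 1/4, 1/2, 1 } so simplest 11/128
brrrrbrbr: Left { 0, 1/16, 5/64 }, Right { 11/128, 3/32, 1/8, 1/4, 1/2, 1 } so simplest 21/256
brrrrbrbrr: Left { 0, 1/16, 5/64 }, Right { 21/256, 11/128, 3/32, 1/8, 1/4, 1/2, 1 } so simplest 41/512
brrrrbrbrrr: Left { 0, 1/16, 5/64 }, Right { 41/512, 21/256, 11/128, 3/32, 1/8, 1/4, 1/2, 1 } so simplest 81/1024
brrrrbrbrrrr: Left { 0, 1/16, 5/64 }, Right { 81/1024, 41/512, 21/256, 11/128, 3/32, 1/8, 1/4, 1/2, 1 } so simplest 161/2048
brrrrbrbrrrrb: Left { 0, 1/16, 5/64, 161/2048 }, Right { 81/1024, 41/512, 21/256, 11/128, 3/32, 1/8, 1/4, 1/2, 1 } so simplest 323/4096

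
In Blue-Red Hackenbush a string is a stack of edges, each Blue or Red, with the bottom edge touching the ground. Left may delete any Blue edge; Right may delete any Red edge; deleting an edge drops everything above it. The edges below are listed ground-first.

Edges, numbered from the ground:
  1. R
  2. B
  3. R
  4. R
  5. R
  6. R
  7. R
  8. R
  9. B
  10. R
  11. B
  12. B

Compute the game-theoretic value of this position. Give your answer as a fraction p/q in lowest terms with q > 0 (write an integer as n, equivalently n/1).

Recurse on prefixes of the 12-edge string R B R R R R R R B R B B:
val(R) = { · | 0 } → -1
val(RB) = { -1 | 0 } → -1/2
val(RBR) = { -1 | -1/2,0 } → -3/4
val(RBRR) = { -1 | -3/4,-1/2,0 } → -7/8
val(RBRRR) = { -1 | -7/8,-3/4,-1/2,0 } → -15/16
val(RBRRRR) = { -1 | -15/16,-7/8,-3/4,-1/2,0 } → -31/32
val(RBRRRRR) = { -1 | -31/32,-15/16,-7/8,-3/4,-1/2,0 } → -63/64
val(RBRRRRRR) = { -1 | -63/64,-31/32,-15/16,-7/8,-3/4,-1/2,0 } → -127/128
val(RBRRRRRRB) = { -1,-127/128 | -63/64,-31/32,-15/16,-7/8,-3/4,-1/2,0 } → -253/256
val(RBRRRRRRBR) = { -1,-127/128 | -253/256,-63/64,-31/32,-15/16,-7/8,-3/4,-1/2,0 } → -507/512
val(RBRRRRRRBRB) = { -1,-127/128,-507/512 | -253/256,-63/64,-31/32,-15/16,-7/8,-3/4,-1/2,0 } → -1013/1024
val(RBRRRRRRBRBB) = { -1,-127/128,-507/512,-1013/1024 | -253/256,-63/64,-31/32,-15/16,-7/8,-3/4,-1/2,0 } → -2025/2048

-2025/2048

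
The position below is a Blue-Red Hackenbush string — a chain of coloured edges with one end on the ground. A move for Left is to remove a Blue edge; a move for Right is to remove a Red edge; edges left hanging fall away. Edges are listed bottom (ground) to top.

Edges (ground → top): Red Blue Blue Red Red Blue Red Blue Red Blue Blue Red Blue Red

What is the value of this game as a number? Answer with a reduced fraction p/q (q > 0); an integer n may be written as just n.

-3403/8192

Recurse on prefixes of the 14-edge string Red Blue Blue Red Red Blue Red Blue Red Blue Blue Red Blue Red:
R: Left { — }, Right { 0 } so simplest -1
RB: Left { -1 }, Right { 0 } so simplest -1/2
RBB: Left { -1 -1/2 }, Right { 0 } so simplest -1/4
RBBR: Left { -1 -1/2 }, Right { -1/4 0 } so simplest -3/8
RBBRR: Left { -1 -1/2 }, Right { -3/8 -1/4 0 } so simplest -7/16
RBBRRB: Left { -1 -1/2 -7/16 }, Right { -3/8 -1/4 0 } so simplest -13/32
RBBRRBR: Left { -1 -1/2 -7/16 }, Right { -13/32 -3/8 -1/4 0 } so simplest -27/64
RBBRRBRB: Left { -1 -1/2 -7/16 -27/64 }, Right { -13/32 -3/8 -1/4 0 } so simplest -53/128
RBBRRBRBR: Left { -1 -1/2 -7/16 -27/64 }, Right { -53/128 -13/32 -3/8 -1/4 0 } so simplest -107/256
RBBRRBRBRB: Left { -1 -1/2 -7/16 -27/64 -107/256 }, Right { -53/128 -13/32 -3/8 -1/4 0 } so simplest -213/512
RBBRRBRBRBB: Left { -1 -1/2 -7/16 -27/64 -107/256 -213/512 }, Right { -53/128 -13/32 -3/8 -1/4 0 } so simplest -425/1024
RBBRRBRBRBBR: Left { -1 -1/2 -7/16 -27/64 -107/256 -213/512 }, Right { -425/1024 -53/128 -13/32 -3/8 -1/4 0 } so simplest -851/2048
RBBRRBRBRBBRB: Left { -1 -1/2 -7/16 -27/64 -107/256 -213/512 -851/2048 }, Right { -425/1024 -53/128 -13/32 -3/8 -1/4 0 } so simplest -1701/4096
RBBRRBRBRBBRBR: Left { -1 -1/2 -7/16 -27/64 -107/256 -213/512 -851/2048 }, Right { -1701/4096 -425/1024 -53/128 -13/32 -3/8 -1/4 0 } so simplest -3403/8192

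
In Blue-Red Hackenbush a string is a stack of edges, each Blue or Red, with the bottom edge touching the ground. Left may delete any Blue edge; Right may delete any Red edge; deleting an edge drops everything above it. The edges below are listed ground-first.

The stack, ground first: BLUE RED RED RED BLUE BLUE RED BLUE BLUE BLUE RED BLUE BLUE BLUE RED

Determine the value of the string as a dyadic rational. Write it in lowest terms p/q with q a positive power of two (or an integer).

1 of 15 · B · max L 0 · min R +∞ ⇒ 1
2 of 15 · BR · max L 0 · min R 1 ⇒ 1/2
3 of 15 · BRR · max L 0 · min R 1/2 ⇒ 1/4
4 of 15 · BRRR · max L 0 · min R 1/4 ⇒ 1/8
5 of 15 · BRRRB · max L 1/8 · min R 1/4 ⇒ 3/16
6 of 15 · BRRRBB · max L 3/16 · min R 1/4 ⇒ 7/32
7 of 15 · BRRRBBR · max L 3/16 · min R 7/32 ⇒ 13/64
8 of 15 · BRRRBBRB · max L 13/64 · min R 7/32 ⇒ 27/128
9 of 15 · BRRRBBRBB · max L 27/128 · min R 7/32 ⇒ 55/256
10 of 15 · BRRRBBRBBB · max L 55/256 · min R 7/32 ⇒ 111/512
11 of 15 · BRRRBBRBBBR · max L 55/256 · min R 111/512 ⇒ 221/1024
12 of 15 · BRRRBBRBBBRB · max L 221/1024 · min R 111/512 ⇒ 443/2048
13 of 15 · BRRRBBRBBBRBB · max L 443/2048 · min R 111/512 ⇒ 887/4096
14 of 15 · BRRRBBRBBBRBBB · max L 887/4096 · min R 111/512 ⇒ 1775/8192
15 of 15 · BRRRBBRBBBRBBBR · max L 887/4096 · min R 1775/8192 ⇒ 3549/16384

3549/16384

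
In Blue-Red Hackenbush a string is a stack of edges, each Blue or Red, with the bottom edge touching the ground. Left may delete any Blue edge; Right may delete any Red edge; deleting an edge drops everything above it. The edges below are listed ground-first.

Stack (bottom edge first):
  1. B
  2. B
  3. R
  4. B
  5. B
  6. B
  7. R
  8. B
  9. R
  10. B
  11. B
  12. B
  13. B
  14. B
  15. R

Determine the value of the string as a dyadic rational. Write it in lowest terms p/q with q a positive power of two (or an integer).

1 of 15 · B · max L 0 · min R +∞ -> 1
2 of 15 · BB · max L 1 · min R +∞ -> 2
3 of 15 · BBR · max L 1 · min R 2 -> 3/2
4 of 15 · BBRB · max L 3/2 · min R 2 -> 7/4
5 of 15 · BBRBB · max L 7/4 · min R 2 -> 15/8
6 of 15 · BBRBBB · max L 15/8 · min R 2 -> 31/16
7 of 15 · BBRBBBR · max L 15/8 · min R 31/16 -> 61/32
8 of 15 · BBRBBBRB · max L 61/32 · min R 31/16 -> 123/64
9 of 15 · BBRBBBRBR · max L 61/32 · min R 123/64 -> 245/128
10 of 15 · BBRBBBRBRB · max L 245/128 · min R 123/64 -> 491/256
11 of 15 · BBRBBBRBRBB · max L 491/256 · min R 123/64 -> 983/512
12 of 15 · BBRBBBRBRBBB · max L 983/512 · min R 123/64 -> 1967/1024
13 of 15 · BBRBBBRBRBBBB · max L 1967/1024 · min R 123/64 -> 3935/2048
14 of 15 · BBRBBBRBRBBBBB · max L 3935/2048 · min R 123/64 -> 7871/4096
15 of 15 · BBRBBBRBRBBBBBR · max L 3935/2048 · min R 7871/4096 -> 15741/8192

15741/8192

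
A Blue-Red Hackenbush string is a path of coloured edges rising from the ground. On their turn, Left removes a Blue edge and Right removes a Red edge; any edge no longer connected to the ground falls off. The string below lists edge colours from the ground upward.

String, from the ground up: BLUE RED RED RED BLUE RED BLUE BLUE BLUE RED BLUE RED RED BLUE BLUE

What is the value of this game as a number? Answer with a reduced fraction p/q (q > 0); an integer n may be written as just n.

edge 1 of 15 (BLUE): { 0 | — } — 1
edge 2 of 15 (RED): { 0 | 1 } — 1/2
edge 3 of 15 (RED): { 0 | 1/2 1 } — 1/4
edge 4 of 15 (RED): { 0 | 1/4 1/2 1 } — 1/8
edge 5 of 15 (BLUE): { 0 1/8 | 1/4 1/2 1 } — 3/16
edge 6 of 15 (RED): { 0 1/8 | 3/16 1/4 1/2 1 } — 5/32
edge 7 of 15 (BLUE): { 0 1/8 5/32 | 3/16 1/4 1/2 1 } — 11/64
edge 8 of 15 (BLUE): { 0 1/8 5/32 11/64 | 3/16 1/4 1/2 1 } — 23/128
edge 9 of 15 (BLUE): { 0 1/8 5/32 11/64 23/128 | 3/16 1/4 1/2 1 } — 47/256
edge 10 of 15 (RED): { 0 1/8 5/32 11/64 23/128 | 47/256 3/16 1/4 1/2 1 } — 93/512
edge 11 of 15 (BLUE): { 0 1/8 5/32 11/64 23/128 93/512 | 47/256 3/16 1/4 1/2 1 } — 187/1024
edge 12 of 15 (RED): { 0 1/8 5/32 11/64 23/128 93/512 | 187/1024 47/256 3/16 1/4 1/2 1 } — 373/2048
edge 13 of 15 (RED): { 0 1/8 5/32 11/64 23/128 93/512 | 373/2048 187/1024 47/256 3/16 1/4 1/2 1 } — 745/4096
edge 14 of 15 (BLUE): { 0 1/8 5/32 11/64 23/128 93/512 745/4096 | 373/2048 187/1024 47/256 3/16 1/4 1/2 1 } — 1491/8192
edge 15 of 15 (BLUE): { 0 1/8 5/32 11/64 23/128 93/512 745/4096 1491/8192 | 373/2048 187/1024 47/256 3/16 1/4 1/2 1 } — 2983/16384

2983/16384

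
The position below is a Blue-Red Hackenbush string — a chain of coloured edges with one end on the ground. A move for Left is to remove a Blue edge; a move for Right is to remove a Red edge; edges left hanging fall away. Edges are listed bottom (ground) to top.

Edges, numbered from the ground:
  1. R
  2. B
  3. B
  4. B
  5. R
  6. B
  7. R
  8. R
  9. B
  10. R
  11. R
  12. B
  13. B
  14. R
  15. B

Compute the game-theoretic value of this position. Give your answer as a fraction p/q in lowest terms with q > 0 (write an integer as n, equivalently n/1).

-2917/16384

Build G(s[:k]) for k = 1..15, string s = R B B B R B R R B R R B B R B.
step 1: add R to get R; options L={ — } R={ 0 } ⇒ -1
step 2: add B to get RB; options L={ -1 } R={ 0 } ⇒ -1/2
step 3: add B to get RBB; options L={ -1 -1/2 } R={ 0 } ⇒ -1/4
step 4: add B to get RBBB; options L={ -1 -1/2 -1/4 } R={ 0 } ⇒ -1/8
step 5: add R to get RBBBR; options L={ -1 -1/2 -1/4 } R={ -1/8 0 } ⇒ -3/16
step 6: add B to get RBBBRB; options L={ -1 -1/2 -1/4 -3/16 } R={ -1/8 0 } ⇒ -5/32
step 7: add R to get RBBBRBR; options L={ -1 -1/2 -1/4 -3/16 } R={ -5/32 -1/8 0 } ⇒ -11/64
step 8: add R to get RBBBRBRR; options L={ -1 -1/2 -1/4 -3/16 } R={ -11/64 -5/32 -1/8 0 } ⇒ -23/128
step 9: add B to get RBBBRBRRB; options L={ -1 -1/2 -1/4 -3/16 -23/128 } R={ -11/64 -5/32 -1/8 0 } ⇒ -45/256
step 10: add R to get RBBBRBRRBR; options L={ -1 -1/2 -1/4 -3/16 -23/128 } R={ -45/256 -11/64 -5/32 -1/8 0 } ⇒ -91/512
step 11: add R to get RBBBRBRRBRR; options L={ -1 -1/2 -1/4 -3/16 -23/128 } R={ -91/512 -45/256 -11/64 -5/32 -1/8 0 } ⇒ -183/1024
step 12: add B to get RBBBRBRRBRRB; options L={ -1 -1/2 -1/4 -3/16 -23/128 -183/1024 } R={ -91/512 -45/256 -11/64 -5/32 -1/8 0 } ⇒ -365/2048
step 13: add B to get RBBBRBRRBRRBB; options L={ -1 -1/2 -1/4 -3/16 -23/128 -183/1024 -365/2048 } R={ -91/512 -45/256 -11/64 -5/32 -1/8 0 } ⇒ -729/4096
step 14: add R to get RBBBRBRRBRRBBR; options L={ -1 -1/2 -1/4 -3/16 -23/128 -183/1024 -365/2048 } R={ -729/4096 -91/512 -45/256 -11/64 -5/32 -1/8 0 } ⇒ -1459/8192
step 15: add B to get RBBBRBRRBRRBBRB; options L={ -1 -1/2 -1/4 -3/16 -23/128 -183/1024 -365/2048 -1459/8192 } R={ -729/4096 -91/512 -45/256 -11/64 -5/32 -1/8 0 } ⇒ -2917/16384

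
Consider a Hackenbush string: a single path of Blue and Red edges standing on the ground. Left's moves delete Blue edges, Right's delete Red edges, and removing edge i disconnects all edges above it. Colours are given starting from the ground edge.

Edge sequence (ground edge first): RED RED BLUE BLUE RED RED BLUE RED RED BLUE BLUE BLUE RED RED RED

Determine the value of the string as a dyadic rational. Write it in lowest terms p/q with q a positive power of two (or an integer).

-11663/8192

Build g(s[:k]) for k = 1..15, string s = RED RED BLUE BLUE RED RED BLUE RED RED BLUE BLUE BLUE RED RED RED.
g_1 [R]  L=[—]  R=[0]  -> -1
g_2 [RR]  L=[—]  R=[-1 0]  -> -2
g_3 [RRB]  L=[-2]  R=[-1 0]  -> -3/2
g_4 [RRBB]  L=[-2 -3/2]  R=[-1 0]  -> -5/4
g_5 [RRBBR]  L=[-2 -3/2]  R=[-5/4 -1 0]  -> -11/8
g_6 [RRBBRR]  L=[-2 -3/2]  R=[-11/8 -5/4 -1 0]  -> -23/16
g_7 [RRBBRRB]  L=[-2 -3/2 -23/16]  R=[-11/8 -5/4 -1 0]  -> -45/32
g_8 [RRBBRRBR]  L=[-2 -3/2 -23/16]  R=[-45/32 -11/8 -5/4 -1 0]  -> -91/64
g_9 [RRBBRRBRR]  L=[-2 -3/2 -23/16]  R=[-91/64 -45/32 -11/8 -5/4 -1 0]  -> -183/128
g_10 [RRBBRRBRRB]  L=[-2 -3/2 -23/16 -183/128]  R=[-91/64 -45/32 -11/8 -5/4 -1 0]  -> -365/256
g_11 [RRBBRRBRRBB]  L=[-2 -3/2 -23/16 -183/128 -365/256]  R=[-91/64 -45/32 -11/8 -5/4 -1 0]  -> -729/512
g_12 [RRBBRRBRRBBB]  L=[-2 -3/2 -23/16 -183/128 -365/256 -729/512]  R=[-91/64 -45/32 -11/8 -5/4 -1 0]  -> -1457/1024
g_13 [RRBBRRBRRBBBR]  L=[-2 -3/2 -23/16 -183/128 -365/256 -729/512]  R=[-1457/1024 -91/64 -45/32 -11/8 -5/4 -1 0]  -> -2915/2048
g_14 [RRBBRRBRRBBBRR]  L=[-2 -3/2 -23/16 -183/128 -365/256 -729/512]  R=[-2915/2048 -1457/1024 -91/64 -45/32 -11/8 -5/4 -1 0]  -> -5831/4096
g_15 [RRBBRRBRRBBBRRR]  L=[-2 -3/2 -23/16 -183/128 -365/256 -729/512]  R=[-5831/4096 -2915/2048 -1457/1024 -91/64 -45/32 -11/8 -5/4 -1 0]  -> -11663/8192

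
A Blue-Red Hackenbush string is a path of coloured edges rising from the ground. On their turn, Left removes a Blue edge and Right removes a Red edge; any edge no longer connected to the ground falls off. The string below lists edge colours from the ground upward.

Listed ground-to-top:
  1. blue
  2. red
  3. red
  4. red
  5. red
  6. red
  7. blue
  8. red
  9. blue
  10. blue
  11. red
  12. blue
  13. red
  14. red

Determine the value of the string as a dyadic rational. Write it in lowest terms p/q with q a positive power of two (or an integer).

361/8192

edge 1 of 14 (blue): { 0 | · } → 1
edge 2 of 14 (red): { 0 | 1 } → 1/2
edge 3 of 14 (red): { 0 | 1/2 1 } → 1/4
edge 4 of 14 (red): { 0 | 1/4 1/2 1 } → 1/8
edge 5 of 14 (red): { 0 | 1/8 1/4 1/2 1 } → 1/16
edge 6 of 14 (red): { 0 | 1/16 1/8 1/4 1/2 1 } → 1/32
edge 7 of 14 (blue): { 0 1/32 | 1/16 1/8 1/4 1/2 1 } → 3/64
edge 8 of 14 (red): { 0 1/32 | 3/64 1/16 1/8 1/4 1/2 1 } → 5/128
edge 9 of 14 (blue): { 0 1/32 5/128 | 3/64 1/16 1/8 1/4 1/2 1 } → 11/256
edge 10 of 14 (blue): { 0 1/32 5/128 11/256 | 3/64 1/16 1/8 1/4 1/2 1 } → 23/512
edge 11 of 14 (red): { 0 1/32 5/128 11/256 | 23/512 3/64 1/16 1/8 1/4 1/2 1 } → 45/1024
edge 12 of 14 (blue): { 0 1/32 5/128 11/256 45/1024 | 23/512 3/64 1/16 1/8 1/4 1/2 1 } → 91/2048
edge 13 of 14 (red): { 0 1/32 5/128 11/256 45/1024 | 91/2048 23/512 3/64 1/16 1/8 1/4 1/2 1 } → 181/4096
edge 14 of 14 (red): { 0 1/32 5/128 11/256 45/1024 | 181/4096 91/2048 23/512 3/64 1/16 1/8 1/4 1/2 1 } → 361/8192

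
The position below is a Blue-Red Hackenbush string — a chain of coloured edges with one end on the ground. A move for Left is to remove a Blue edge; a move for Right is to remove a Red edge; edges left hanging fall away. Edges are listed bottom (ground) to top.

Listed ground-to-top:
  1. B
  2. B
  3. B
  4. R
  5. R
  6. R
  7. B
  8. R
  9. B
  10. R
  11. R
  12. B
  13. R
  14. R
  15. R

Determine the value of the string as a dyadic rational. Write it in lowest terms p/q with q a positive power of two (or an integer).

8849/4096

1 of 15 · B · max L 0 · min R +∞ so 1
2 of 15 · BB · max L 1 · min R +∞ so 2
3 of 15 · BBB · max L 2 · min R +∞ so 3
4 of 15 · BBBR · max L 2 · min R 3 so 5/2
5 of 15 · BBBRR · max L 2 · min R 5/2 so 9/4
6 of 15 · BBBRRR · max L 2 · min R 9/4 so 17/8
7 of 15 · BBBRRRB · max L 17/8 · min R 9/4 so 35/16
8 of 15 · BBBRRRBR · max L 17/8 · min R 35/16 so 69/32
9 of 15 · BBBRRRBRB · max L 69/32 · min R 35/16 so 139/64
10 of 15 · BBBRRRBRBR · max L 69/32 · min R 139/64 so 277/128
11 of 15 · BBBRRRBRBRR · max L 69/32 · min R 277/128 so 553/256
12 of 15 · BBBRRRBRBRRB · max L 553/256 · min R 277/128 so 1107/512
13 of 15 · BBBRRRBRBRRBR · max L 553/256 · min R 1107/512 so 2213/1024
14 of 15 · BBBRRRBRBRRBRR · max L 553/256 · min R 2213/1024 so 4425/2048
15 of 15 · BBBRRRBRBRRBRRR · max L 553/256 · min R 4425/2048 so 8849/4096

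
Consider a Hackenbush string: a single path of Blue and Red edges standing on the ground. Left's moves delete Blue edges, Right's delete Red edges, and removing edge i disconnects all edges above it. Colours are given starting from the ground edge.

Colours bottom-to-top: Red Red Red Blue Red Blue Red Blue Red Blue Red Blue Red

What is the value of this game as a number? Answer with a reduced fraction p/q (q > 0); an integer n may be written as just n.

G(R) = { — | 0 } so -1
G(RR) = { — | -1; 0 } so -2
G(RRR) = { — | -2; -1; 0 } so -3
G(RRRB) = { -3 | -2; -1; 0 } so -5/2
G(RRRBR) = { -3 | -5/2; -2; -1; 0 } so -11/4
G(RRRBRB) = { -3; -11/4 | -5/2; -2; -1; 0 } so -21/8
G(RRRBRBR) = { -3; -11/4 | -21/8; -5/2; -2; -1; 0 } so -43/16
G(RRRBRBRB) = { -3; -11/4; -43/16 | -21/8; -5/2; -2; -1; 0 } so -85/32
G(RRRBRBRBR) = { -3; -11/4; -43/16 | -85/32; -21/8; -5/2; -2; -1; 0 } so -171/64
G(RRRBRBRBRB) = { -3; -11/4; -43/16; -171/64 | -85/32; -21/8; -5/2; -2; -1; 0 } so -341/128
G(RRRBRBRBRBR) = { -3; -11/4; -43/16; -171/64 | -341/128; -85/32; -21/8; -5/2; -2; -1; 0 } so -683/256
G(RRRBRBRBRBRB) = { -3; -11/4; -43/16; -171/64; -683/256 | -341/128; -85/32; -21/8; -5/2; -2; -1; 0 } so -1365/512
G(RRRBRBRBRBRBR) = { -3; -11/4; -43/16; -171/64; -683/256 | -1365/512; -341/128; -85/32; -21/8; -5/2; -2; -1; 0 } so -2731/1024

-2731/1024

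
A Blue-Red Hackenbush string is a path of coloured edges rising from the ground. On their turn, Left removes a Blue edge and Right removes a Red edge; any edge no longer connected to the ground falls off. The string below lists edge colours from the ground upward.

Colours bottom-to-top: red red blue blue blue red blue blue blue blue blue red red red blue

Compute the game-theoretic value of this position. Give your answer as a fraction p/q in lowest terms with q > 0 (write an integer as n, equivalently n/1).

-9245/8192

Recurse on prefixes of the 15-edge string red red blue blue blue red blue blue blue blue blue red red red blue:
step 1: add red to get r; options L={ — } R={ 0 } = -1
step 2: add red to get rr; options L={ — } R={ -1, 0 } = -2
step 3: add blue to get rrb; options L={ -2 } R={ -1, 0 } = -3/2
step 4: add blue to get rrbb; options L={ -2, -3/2 } R={ -1, 0 } = -5/4
step 5: add blue to get rrbbb; options L={ -2, -3/2, -5/4 } R={ -1, 0 } = -9/8
step 6: add red to get rrbbbr; options L={ -2, -3/2, -5/4 } R={ -9/8, -1, 0 } = -19/16
step 7: add blue to get rrbbbrb; options L={ -2, -3/2, -5/4, -19/16 } R={ -9/8, -1, 0 } = -37/32
step 8: add blue to get rrbbbrbb; options L={ -2, -3/2, -5/4, -19/16, -37/32 } R={ -9/8, -1, 0 } = -73/64
step 9: add blue to get rrbbbrbbb; options L={ -2, -3/2, -5/4, -19/16, -37/32, -73/64 } R={ -9/8, -1, 0 } = -145/128
step 10: add blue to get rrbbbrbbbb; options L={ -2, -3/2, -5/4, -19/16, -37/32, -73/64, -145/128 } R={ -9/8, -1, 0 } = -289/256
step 11: add blue to get rrbbbrbbbbb; options L={ -2, -3/2, -5/4, -19/16, -37/32, -73/64, -145/128, -289/256 } R={ -9/8, -1, 0 } = -577/512
step 12: add red to get rrbbbrbbbbbr; options L={ -2, -3/2, -5/4, -19/16, -37/32, -73/64, -145/128, -289/256 } R={ -577/512, -9/8, -1, 0 } = -1155/1024
step 13: add red to get rrbbbrbbbbbrr; options L={ -2, -3/2, -5/4, -19/16, -37/32, -73/64, -145/128, -289/256 } R={ -1155/1024, -577/512, -9/8, -1, 0 } = -2311/2048
step 14: add red to get rrbbbrbbbbbrrr; options L={ -2, -3/2, -5/4, -19/16, -37/32, -73/64, -145/128, -289/256 } R={ -2311/2048, -1155/1024, -577/512, -9/8, -1, 0 } = -4623/4096
step 15: add blue to get rrbbbrbbbbbrrrb; options L={ -2, -3/2, -5/4, -19/16, -37/32, -73/64, -145/128, -289/256, -4623/4096 } R={ -2311/2048, -1155/1024, -577/512, -9/8, -1, 0 } = -9245/8192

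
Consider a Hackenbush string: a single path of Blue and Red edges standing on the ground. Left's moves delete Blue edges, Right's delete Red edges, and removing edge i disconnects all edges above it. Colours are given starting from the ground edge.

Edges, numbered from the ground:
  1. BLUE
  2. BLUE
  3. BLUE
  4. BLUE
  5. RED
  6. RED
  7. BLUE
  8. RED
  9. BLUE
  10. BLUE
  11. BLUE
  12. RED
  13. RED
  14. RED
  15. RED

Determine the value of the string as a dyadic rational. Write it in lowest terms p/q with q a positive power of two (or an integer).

1 of 15 · B · max L 0 · min R +∞ gives 1
2 of 15 · BB · max L 1 · min R +∞ gives 2
3 of 15 · BBB · max L 2 · min R +∞ gives 3
4 of 15 · BBBB · max L 3 · min R +∞ gives 4
5 of 15 · BBBBR · max L 3 · min R 4 gives 7/2
6 of 15 · BBBBRR · max L 3 · min R 7/2 gives 13/4
7 of 15 · BBBBRRB · max L 13/4 · min R 7/2 gives 27/8
8 of 15 · BBBBRRBR · max L 13/4 · min R 27/8 gives 53/16
9 of 15 · BBBBRRBRB · max L 53/16 · min R 27/8 gives 107/32
10 of 15 · BBBBRRBRBB · max L 107/32 · min R 27/8 gives 215/64
11 of 15 · BBBBRRBRBBB · max L 215/64 · min R 27/8 gives 431/128
12 of 15 · BBBBRRBRBBBR · max L 215/64 · min R 431/128 gives 861/256
13 of 15 · BBBBRRBRBBBRR · max L 215/64 · min R 861/256 gives 1721/512
14 of 15 · BBBBRRBRBBBRRR · max L 215/64 · min R 1721/512 gives 3441/1024
15 of 15 · BBBBRRBRBBBRRRR · max L 215/64 · min R 3441/1024 gives 6881/2048

6881/2048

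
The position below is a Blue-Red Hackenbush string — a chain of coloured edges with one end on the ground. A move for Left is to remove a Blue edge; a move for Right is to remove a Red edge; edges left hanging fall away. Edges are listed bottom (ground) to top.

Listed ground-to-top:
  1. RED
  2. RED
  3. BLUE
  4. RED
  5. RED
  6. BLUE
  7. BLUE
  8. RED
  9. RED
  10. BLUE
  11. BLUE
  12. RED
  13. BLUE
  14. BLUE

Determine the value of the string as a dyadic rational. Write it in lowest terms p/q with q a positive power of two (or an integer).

G_1 [R]  L=[—]  R=[0]  = -1
G_2 [RR]  L=[—]  R=[-1 0]  = -2
G_3 [RRB]  L=[-2]  R=[-1 0]  = -3/2
G_4 [RRBR]  L=[-2]  R=[-3/2 -1 0]  = -7/4
G_5 [RRBRR]  L=[-2]  R=[-7/4 -3/2 -1 0]  = -15/8
G_6 [RRBRRB]  L=[-2 -15/8]  R=[-7/4 -3/2 -1 0]  = -29/16
G_7 [RRBRRBB]  L=[-2 -15/8 -29/16]  R=[-7/4 -3/2 -1 0]  = -57/32
G_8 [RRBRRBBR]  L=[-2 -15/8 -29/16]  R=[-57/32 -7/4 -3/2 -1 0]  = -115/64
G_9 [RRBRRBBRR]  L=[-2 -15/8 -29/16]  R=[-115/64 -57/32 -7/4 -3/2 -1 0]  = -231/128
G_10 [RRBRRBBRRB]  L=[-2 -15/8 -29/16 -231/128]  R=[-115/64 -57/32 -7/4 -3/2 -1 0]  = -461/256
G_11 [RRBRRBBRRBB]  L=[-2 -15/8 -29/16 -231/128 -461/256]  R=[-115/64 -57/32 -7/4 -3/2 -1 0]  = -921/512
G_12 [RRBRRBBRRBBR]  L=[-2 -15/8 -29/16 -231/128 -461/256]  R=[-921/512 -115/64 -57/32 -7/4 -3/2 -1 0]  = -1843/1024
G_13 [RRBRRBBRRBBRB]  L=[-2 -15/8 -29/16 -231/128 -461/256 -1843/1024]  R=[-921/512 -115/64 -57/32 -7/4 -3/2 -1 0]  = -3685/2048
G_14 [RRBRRBBRRBBRBB]  L=[-2 -15/8 -29/16 -231/128 -461/256 -1843/1024 -3685/2048]  R=[-921/512 -115/64 -57/32 -7/4 -3/2 -1 0]  = -7369/4096

-7369/4096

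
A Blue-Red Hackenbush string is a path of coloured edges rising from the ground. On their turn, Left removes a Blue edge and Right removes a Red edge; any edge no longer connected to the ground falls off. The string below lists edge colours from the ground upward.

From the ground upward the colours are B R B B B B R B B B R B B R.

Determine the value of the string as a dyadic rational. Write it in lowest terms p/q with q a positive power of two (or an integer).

1 of 14 · B · max L 0 · min R +∞ so 1
2 of 14 · BR · max L 0 · min R 1 so 1/2
3 of 14 · BRB · max L 1/2 · min R 1 so 3/4
4 of 14 · BRBB · max L 3/4 · min R 1 so 7/8
5 of 14 · BRBBB · max L 7/8 · min R 1 so 15/16
6 of 14 · BRBBBB · max L 15/16 · min R 1 so 31/32
7 of 14 · BRBBBBR · max L 15/16 · min R 31/32 so 61/64
8 of 14 · BRBBBBRB · max L 61/64 · min R 31/32 so 123/128
9 of 14 · BRBBBBRBB · max L 123/128 · min R 31/32 so 247/256
10 of 14 · BRBBBBRBBB · max L 247/256 · min R 31/32 so 495/512
11 of 14 · BRBBBBRBBBR · max L 247/256 · min R 495/512 so 989/1024
12 of 14 · BRBBBBRBBBRB · max L 989/1024 · min R 495/512 so 1979/2048
13 of 14 · BRBBBBRBBBRBB · max L 1979/2048 · min R 495/512 so 3959/4096
14 of 14 · BRBBBBRBBBRBBR · max L 1979/2048 · min R 3959/4096 so 7917/8192

7917/8192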